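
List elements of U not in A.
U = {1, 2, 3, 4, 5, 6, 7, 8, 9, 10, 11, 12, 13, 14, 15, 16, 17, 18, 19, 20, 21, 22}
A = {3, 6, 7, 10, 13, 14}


Aᶜ = U \ A = elements in U but not in A
U = {1, 2, 3, 4, 5, 6, 7, 8, 9, 10, 11, 12, 13, 14, 15, 16, 17, 18, 19, 20, 21, 22}
A = {3, 6, 7, 10, 13, 14}
Aᶜ = {1, 2, 4, 5, 8, 9, 11, 12, 15, 16, 17, 18, 19, 20, 21, 22}

Aᶜ = {1, 2, 4, 5, 8, 9, 11, 12, 15, 16, 17, 18, 19, 20, 21, 22}


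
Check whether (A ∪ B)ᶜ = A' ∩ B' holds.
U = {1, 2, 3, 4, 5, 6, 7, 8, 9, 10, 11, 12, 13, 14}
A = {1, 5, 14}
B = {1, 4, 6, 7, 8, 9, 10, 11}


LHS: A ∪ B = {1, 4, 5, 6, 7, 8, 9, 10, 11, 14}
(A ∪ B)' = U \ (A ∪ B) = {2, 3, 12, 13}
A' = {2, 3, 4, 6, 7, 8, 9, 10, 11, 12, 13}, B' = {2, 3, 5, 12, 13, 14}
Claimed RHS: A' ∩ B' = {2, 3, 12, 13}
Identity is VALID: LHS = RHS = {2, 3, 12, 13} ✓

Identity is valid. (A ∪ B)' = A' ∩ B' = {2, 3, 12, 13}


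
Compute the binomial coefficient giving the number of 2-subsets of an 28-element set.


C(n,k) = n! / (k!(n-k)!)
C(28,2) = 28! / (2!26!)
= 378

C(28,2) = 378


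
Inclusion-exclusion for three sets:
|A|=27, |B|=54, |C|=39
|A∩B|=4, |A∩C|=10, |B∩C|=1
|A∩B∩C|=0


|A∪B∪C| = |A|+|B|+|C| - |A∩B|-|A∩C|-|B∩C| + |A∩B∩C|
= 27+54+39 - 4-10-1 + 0
= 120 - 15 + 0
= 105

|A ∪ B ∪ C| = 105


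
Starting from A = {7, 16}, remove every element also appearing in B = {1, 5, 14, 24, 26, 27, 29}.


A \ B = elements in A but not in B
A = {7, 16}
B = {1, 5, 14, 24, 26, 27, 29}
Remove from A any elements in B
A \ B = {7, 16}

A \ B = {7, 16}


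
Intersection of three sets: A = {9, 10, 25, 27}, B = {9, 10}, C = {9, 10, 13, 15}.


A ∩ B = {9, 10}
(A ∩ B) ∩ C = {9, 10}

A ∩ B ∩ C = {9, 10}


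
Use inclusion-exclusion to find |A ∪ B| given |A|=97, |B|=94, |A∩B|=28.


|A ∪ B| = |A| + |B| - |A ∩ B|
= 97 + 94 - 28
= 163

|A ∪ B| = 163


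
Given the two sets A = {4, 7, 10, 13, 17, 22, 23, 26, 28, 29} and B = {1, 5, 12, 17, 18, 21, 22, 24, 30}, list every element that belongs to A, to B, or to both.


A ∪ B = all elements in A or B (or both)
A = {4, 7, 10, 13, 17, 22, 23, 26, 28, 29}
B = {1, 5, 12, 17, 18, 21, 22, 24, 30}
A ∪ B = {1, 4, 5, 7, 10, 12, 13, 17, 18, 21, 22, 23, 24, 26, 28, 29, 30}

A ∪ B = {1, 4, 5, 7, 10, 12, 13, 17, 18, 21, 22, 23, 24, 26, 28, 29, 30}


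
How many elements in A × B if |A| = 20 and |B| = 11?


|A × B| = |A| × |B|
= 20 × 11
= 220

|A × B| = 220


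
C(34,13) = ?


C(n,k) = n! / (k!(n-k)!)
C(34,13) = 34! / (13!21!)
= 927983760

C(34,13) = 927983760


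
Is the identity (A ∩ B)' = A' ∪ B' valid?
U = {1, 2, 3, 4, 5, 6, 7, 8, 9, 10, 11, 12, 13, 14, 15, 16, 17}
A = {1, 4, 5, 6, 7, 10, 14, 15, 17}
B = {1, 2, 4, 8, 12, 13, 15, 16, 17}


LHS: A ∩ B = {1, 4, 15, 17}
(A ∩ B)' = U \ (A ∩ B) = {2, 3, 5, 6, 7, 8, 9, 10, 11, 12, 13, 14, 16}
A' = {2, 3, 8, 9, 11, 12, 13, 16}, B' = {3, 5, 6, 7, 9, 10, 11, 14}
Claimed RHS: A' ∪ B' = {2, 3, 5, 6, 7, 8, 9, 10, 11, 12, 13, 14, 16}
Identity is VALID: LHS = RHS = {2, 3, 5, 6, 7, 8, 9, 10, 11, 12, 13, 14, 16} ✓

Identity is valid. (A ∩ B)' = A' ∪ B' = {2, 3, 5, 6, 7, 8, 9, 10, 11, 12, 13, 14, 16}


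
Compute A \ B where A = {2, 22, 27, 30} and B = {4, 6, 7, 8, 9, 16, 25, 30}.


A \ B = elements in A but not in B
A = {2, 22, 27, 30}
B = {4, 6, 7, 8, 9, 16, 25, 30}
Remove from A any elements in B
A \ B = {2, 22, 27}

A \ B = {2, 22, 27}


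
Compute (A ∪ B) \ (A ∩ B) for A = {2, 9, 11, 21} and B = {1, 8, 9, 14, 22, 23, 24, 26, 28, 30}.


A △ B = (A \ B) ∪ (B \ A) = elements in exactly one of A or B
A \ B = {2, 11, 21}
B \ A = {1, 8, 14, 22, 23, 24, 26, 28, 30}
A △ B = {1, 2, 8, 11, 14, 21, 22, 23, 24, 26, 28, 30}

A △ B = {1, 2, 8, 11, 14, 21, 22, 23, 24, 26, 28, 30}


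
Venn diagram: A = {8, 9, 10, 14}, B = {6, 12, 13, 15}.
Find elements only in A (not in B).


A = {8, 9, 10, 14}
B = {6, 12, 13, 15}
Region: only in A (not in B)
Elements: {8, 9, 10, 14}

Elements only in A (not in B): {8, 9, 10, 14}


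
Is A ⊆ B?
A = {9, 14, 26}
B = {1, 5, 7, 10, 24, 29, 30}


A ⊆ B means every element of A is in B.
Elements in A not in B: {9, 14, 26}
So A ⊄ B.

No, A ⊄ B


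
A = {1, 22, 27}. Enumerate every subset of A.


|A| = 3, so |P(A)| = 2^3 = 8
Enumerate subsets by cardinality (0 to 3):
∅, {1}, {22}, {27}, {1, 22}, {1, 27}, {22, 27}, {1, 22, 27}

P(A) has 8 subsets: ∅, {1}, {22}, {27}, {1, 22}, {1, 27}, {22, 27}, {1, 22, 27}


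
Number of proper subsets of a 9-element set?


Total subsets = 2^n = 2^9 = 512
Proper subsets exclude the set itself: 2^n - 1
= 512 - 1
= 511

Number of proper subsets = 511


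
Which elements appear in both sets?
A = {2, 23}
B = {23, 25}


A ∩ B = elements in both A and B
A = {2, 23}
B = {23, 25}
A ∩ B = {23}

A ∩ B = {23}


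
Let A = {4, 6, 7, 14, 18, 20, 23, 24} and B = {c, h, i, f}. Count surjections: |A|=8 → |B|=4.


n = |A| = 8, k = |B| = 4. Surjections via inclusion-exclusion:
S(n,k) = Σ(-1)^i × C(k,i) × (k-i)^n, i=0 to k
i=0: (-1)^0×C(4,0)×4^8 = 65536
i=1: (-1)^1×C(4,1)×3^8 = -26244
i=2: (-1)^2×C(4,2)×2^8 = 1536
i=3: (-1)^3×C(4,3)×1^8 = -4
i=4: (-1)^4×C(4,4)×0^8 = 0
Total = 40824

Number of surjections = 40824


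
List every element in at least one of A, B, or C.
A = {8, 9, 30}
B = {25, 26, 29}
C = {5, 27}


A ∪ B = {8, 9, 25, 26, 29, 30}
(A ∪ B) ∪ C = {5, 8, 9, 25, 26, 27, 29, 30}

A ∪ B ∪ C = {5, 8, 9, 25, 26, 27, 29, 30}


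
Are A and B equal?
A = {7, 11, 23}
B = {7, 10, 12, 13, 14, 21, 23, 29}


Two sets are equal iff they have exactly the same elements.
A = {7, 11, 23}
B = {7, 10, 12, 13, 14, 21, 23, 29}
Differences: {10, 11, 12, 13, 14, 21, 29}
A ≠ B

No, A ≠ B


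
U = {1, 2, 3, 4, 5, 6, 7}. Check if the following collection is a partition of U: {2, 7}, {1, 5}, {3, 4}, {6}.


A partition requires: (1) non-empty parts, (2) pairwise disjoint, (3) union = U
Parts: {2, 7}, {1, 5}, {3, 4}, {6}
Union of parts: {1, 2, 3, 4, 5, 6, 7}
U = {1, 2, 3, 4, 5, 6, 7}
All non-empty? True
Pairwise disjoint? True
Covers U? True

Yes, valid partition


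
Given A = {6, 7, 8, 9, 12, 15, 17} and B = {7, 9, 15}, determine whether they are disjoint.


Disjoint means A ∩ B = ∅.
A ∩ B = {7, 9, 15}
A ∩ B ≠ ∅, so A and B are NOT disjoint.

No, A and B are not disjoint (A ∩ B = {7, 9, 15})


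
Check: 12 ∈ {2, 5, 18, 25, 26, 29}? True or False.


A = {2, 5, 18, 25, 26, 29}
Checking if 12 is in A
12 is not in A → False

12 ∉ A


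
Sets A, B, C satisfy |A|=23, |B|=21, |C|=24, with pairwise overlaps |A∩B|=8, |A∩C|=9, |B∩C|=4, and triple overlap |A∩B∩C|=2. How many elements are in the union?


|A∪B∪C| = |A|+|B|+|C| - |A∩B|-|A∩C|-|B∩C| + |A∩B∩C|
= 23+21+24 - 8-9-4 + 2
= 68 - 21 + 2
= 49

|A ∪ B ∪ C| = 49


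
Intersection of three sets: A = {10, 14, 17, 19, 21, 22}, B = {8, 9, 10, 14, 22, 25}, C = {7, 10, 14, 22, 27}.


A ∩ B = {10, 14, 22}
(A ∩ B) ∩ C = {10, 14, 22}

A ∩ B ∩ C = {10, 14, 22}


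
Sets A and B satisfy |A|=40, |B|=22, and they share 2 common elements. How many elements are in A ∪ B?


|A ∪ B| = |A| + |B| - |A ∩ B|
= 40 + 22 - 2
= 60

|A ∪ B| = 60


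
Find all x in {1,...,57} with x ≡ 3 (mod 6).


Checking each candidate:
Condition: x in {1,...,57} with x ≡ 3 (mod 6)
Result = {3, 9, 15, 21, 27, 33, 39, 45, 51, 57}

{3, 9, 15, 21, 27, 33, 39, 45, 51, 57}


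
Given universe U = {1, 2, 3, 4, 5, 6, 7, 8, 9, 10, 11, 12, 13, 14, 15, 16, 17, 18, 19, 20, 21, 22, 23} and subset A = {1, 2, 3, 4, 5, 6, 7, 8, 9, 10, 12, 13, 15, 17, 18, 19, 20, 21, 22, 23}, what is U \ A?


Aᶜ = U \ A = elements in U but not in A
U = {1, 2, 3, 4, 5, 6, 7, 8, 9, 10, 11, 12, 13, 14, 15, 16, 17, 18, 19, 20, 21, 22, 23}
A = {1, 2, 3, 4, 5, 6, 7, 8, 9, 10, 12, 13, 15, 17, 18, 19, 20, 21, 22, 23}
Aᶜ = {11, 14, 16}

Aᶜ = {11, 14, 16}


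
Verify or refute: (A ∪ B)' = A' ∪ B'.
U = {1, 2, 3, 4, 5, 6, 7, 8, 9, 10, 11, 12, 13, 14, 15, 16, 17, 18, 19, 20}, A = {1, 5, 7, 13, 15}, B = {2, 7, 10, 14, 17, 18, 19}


LHS: A ∪ B = {1, 2, 5, 7, 10, 13, 14, 15, 17, 18, 19}
(A ∪ B)' = U \ (A ∪ B) = {3, 4, 6, 8, 9, 11, 12, 16, 20}
A' = {2, 3, 4, 6, 8, 9, 10, 11, 12, 14, 16, 17, 18, 19, 20}, B' = {1, 3, 4, 5, 6, 8, 9, 11, 12, 13, 15, 16, 20}
Claimed RHS: A' ∪ B' = {1, 2, 3, 4, 5, 6, 8, 9, 10, 11, 12, 13, 14, 15, 16, 17, 18, 19, 20}
Identity is INVALID: LHS = {3, 4, 6, 8, 9, 11, 12, 16, 20} but the RHS claimed here equals {1, 2, 3, 4, 5, 6, 8, 9, 10, 11, 12, 13, 14, 15, 16, 17, 18, 19, 20}. The correct form is (A ∪ B)' = A' ∩ B'.

Identity is invalid: (A ∪ B)' = {3, 4, 6, 8, 9, 11, 12, 16, 20} but A' ∪ B' = {1, 2, 3, 4, 5, 6, 8, 9, 10, 11, 12, 13, 14, 15, 16, 17, 18, 19, 20}. The correct De Morgan law is (A ∪ B)' = A' ∩ B'.


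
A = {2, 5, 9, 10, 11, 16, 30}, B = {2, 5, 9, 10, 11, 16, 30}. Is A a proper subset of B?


A ⊂ B requires: A ⊆ B AND A ≠ B.
A ⊆ B? Yes
A = B? Yes
A = B, so A is not a PROPER subset.

No, A is not a proper subset of B


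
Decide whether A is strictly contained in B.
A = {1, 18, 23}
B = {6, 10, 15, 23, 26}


A ⊂ B requires: A ⊆ B AND A ≠ B.
A ⊆ B? No
A ⊄ B, so A is not a proper subset.

No, A is not a proper subset of B


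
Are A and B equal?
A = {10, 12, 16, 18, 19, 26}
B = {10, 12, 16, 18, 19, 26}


Two sets are equal iff they have exactly the same elements.
A = {10, 12, 16, 18, 19, 26}
B = {10, 12, 16, 18, 19, 26}
Same elements → A = B

Yes, A = B


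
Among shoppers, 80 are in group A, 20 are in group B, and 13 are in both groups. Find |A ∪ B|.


|A ∪ B| = |A| + |B| - |A ∩ B|
= 80 + 20 - 13
= 87

|A ∪ B| = 87


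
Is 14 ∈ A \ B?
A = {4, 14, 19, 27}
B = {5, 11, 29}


A = {4, 14, 19, 27}, B = {5, 11, 29}
A \ B = elements in A but not in B
A \ B = {4, 14, 19, 27}
Checking if 14 ∈ A \ B
14 is in A \ B → True

14 ∈ A \ B


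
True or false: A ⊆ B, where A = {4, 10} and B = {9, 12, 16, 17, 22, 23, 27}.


A ⊆ B means every element of A is in B.
Elements in A not in B: {4, 10}
So A ⊄ B.

No, A ⊄ B


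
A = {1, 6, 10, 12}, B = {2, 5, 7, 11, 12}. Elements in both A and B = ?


A = {1, 6, 10, 12}
B = {2, 5, 7, 11, 12}
Region: in both A and B
Elements: {12}

Elements in both A and B: {12}


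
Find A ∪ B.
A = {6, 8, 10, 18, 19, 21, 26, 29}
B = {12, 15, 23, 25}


A ∪ B = all elements in A or B (or both)
A = {6, 8, 10, 18, 19, 21, 26, 29}
B = {12, 15, 23, 25}
A ∪ B = {6, 8, 10, 12, 15, 18, 19, 21, 23, 25, 26, 29}

A ∪ B = {6, 8, 10, 12, 15, 18, 19, 21, 23, 25, 26, 29}


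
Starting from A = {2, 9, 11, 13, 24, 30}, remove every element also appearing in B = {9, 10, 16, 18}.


A \ B = elements in A but not in B
A = {2, 9, 11, 13, 24, 30}
B = {9, 10, 16, 18}
Remove from A any elements in B
A \ B = {2, 11, 13, 24, 30}

A \ B = {2, 11, 13, 24, 30}


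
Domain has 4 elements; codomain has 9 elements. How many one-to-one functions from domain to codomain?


An injection sends each of |A| = 4 inputs to a distinct output in B.
# injections = |B|·(|B|-1)·…·(|B|-|A|+1) = 9! / (9 - 4)!
= 9 × 8 × 7 × 6
= 3024

Number of injections = 3024


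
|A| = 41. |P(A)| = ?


Number of subsets = 2^n
= 2^41
= 2199023255552

|P(A)| = 2199023255552


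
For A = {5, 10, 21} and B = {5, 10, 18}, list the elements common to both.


A ∩ B = elements in both A and B
A = {5, 10, 21}
B = {5, 10, 18}
A ∩ B = {5, 10}

A ∩ B = {5, 10}


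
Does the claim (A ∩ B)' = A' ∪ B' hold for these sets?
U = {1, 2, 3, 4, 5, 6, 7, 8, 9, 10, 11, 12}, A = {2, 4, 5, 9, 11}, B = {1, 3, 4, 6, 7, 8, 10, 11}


LHS: A ∩ B = {4, 11}
(A ∩ B)' = U \ (A ∩ B) = {1, 2, 3, 5, 6, 7, 8, 9, 10, 12}
A' = {1, 3, 6, 7, 8, 10, 12}, B' = {2, 5, 9, 12}
Claimed RHS: A' ∪ B' = {1, 2, 3, 5, 6, 7, 8, 9, 10, 12}
Identity is VALID: LHS = RHS = {1, 2, 3, 5, 6, 7, 8, 9, 10, 12} ✓

Identity is valid. (A ∩ B)' = A' ∪ B' = {1, 2, 3, 5, 6, 7, 8, 9, 10, 12}


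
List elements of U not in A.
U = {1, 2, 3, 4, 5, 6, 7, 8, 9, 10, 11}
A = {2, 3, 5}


Aᶜ = U \ A = elements in U but not in A
U = {1, 2, 3, 4, 5, 6, 7, 8, 9, 10, 11}
A = {2, 3, 5}
Aᶜ = {1, 4, 6, 7, 8, 9, 10, 11}

Aᶜ = {1, 4, 6, 7, 8, 9, 10, 11}


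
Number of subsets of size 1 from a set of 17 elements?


C(n,k) = n! / (k!(n-k)!)
C(17,1) = 17! / (1!16!)
= 17

C(17,1) = 17


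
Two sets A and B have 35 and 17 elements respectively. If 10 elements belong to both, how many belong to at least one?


|A ∪ B| = |A| + |B| - |A ∩ B|
= 35 + 17 - 10
= 42

|A ∪ B| = 42


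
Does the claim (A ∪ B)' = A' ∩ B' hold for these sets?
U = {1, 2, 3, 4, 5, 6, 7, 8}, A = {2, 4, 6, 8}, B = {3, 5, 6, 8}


LHS: A ∪ B = {2, 3, 4, 5, 6, 8}
(A ∪ B)' = U \ (A ∪ B) = {1, 7}
A' = {1, 3, 5, 7}, B' = {1, 2, 4, 7}
Claimed RHS: A' ∩ B' = {1, 7}
Identity is VALID: LHS = RHS = {1, 7} ✓

Identity is valid. (A ∪ B)' = A' ∩ B' = {1, 7}


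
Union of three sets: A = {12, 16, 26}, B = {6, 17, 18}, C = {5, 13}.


A ∪ B = {6, 12, 16, 17, 18, 26}
(A ∪ B) ∪ C = {5, 6, 12, 13, 16, 17, 18, 26}

A ∪ B ∪ C = {5, 6, 12, 13, 16, 17, 18, 26}


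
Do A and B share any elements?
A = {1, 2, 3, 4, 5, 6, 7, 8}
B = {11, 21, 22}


Disjoint means A ∩ B = ∅.
A ∩ B = ∅
A ∩ B = ∅, so A and B are disjoint.

No — A and B share no elements (A ∩ B = ∅), so they are disjoint


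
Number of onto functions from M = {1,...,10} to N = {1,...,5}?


n = |M| = 10, k = |N| = 5. Surjections via inclusion-exclusion:
S(n,k) = Σ(-1)^i × C(k,i) × (k-i)^n, i=0 to k
i=0: (-1)^0×C(5,0)×5^10 = 9765625
i=1: (-1)^1×C(5,1)×4^10 = -5242880
i=2: (-1)^2×C(5,2)×3^10 = 590490
i=3: (-1)^3×C(5,3)×2^10 = -10240
i=4: (-1)^4×C(5,4)×1^10 = 5
i=5: (-1)^5×C(5,5)×0^10 = 0
Total = 5103000

Number of surjections = 5103000


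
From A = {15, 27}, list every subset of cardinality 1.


|A| = 2, so A has C(2,1) = 2 subsets of size 1.
Enumerate by choosing 1 elements from A at a time:
{15}, {27}

1-element subsets (2 total): {15}, {27}


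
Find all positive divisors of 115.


Checking each candidate:
Condition: positive divisors of 115
Result = {1, 5, 23, 115}

{1, 5, 23, 115}


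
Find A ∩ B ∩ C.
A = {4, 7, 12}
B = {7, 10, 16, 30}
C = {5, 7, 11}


A ∩ B = {7}
(A ∩ B) ∩ C = {7}

A ∩ B ∩ C = {7}


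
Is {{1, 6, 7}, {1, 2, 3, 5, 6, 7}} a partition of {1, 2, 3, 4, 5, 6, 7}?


A partition requires: (1) non-empty parts, (2) pairwise disjoint, (3) union = U
Parts: {1, 6, 7}, {1, 2, 3, 5, 6, 7}
Union of parts: {1, 2, 3, 5, 6, 7}
U = {1, 2, 3, 4, 5, 6, 7}
All non-empty? True
Pairwise disjoint? False
Covers U? False

No, not a valid partition


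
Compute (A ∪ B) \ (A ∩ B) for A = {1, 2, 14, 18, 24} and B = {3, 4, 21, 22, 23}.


A △ B = (A \ B) ∪ (B \ A) = elements in exactly one of A or B
A \ B = {1, 2, 14, 18, 24}
B \ A = {3, 4, 21, 22, 23}
A △ B = {1, 2, 3, 4, 14, 18, 21, 22, 23, 24}

A △ B = {1, 2, 3, 4, 14, 18, 21, 22, 23, 24}


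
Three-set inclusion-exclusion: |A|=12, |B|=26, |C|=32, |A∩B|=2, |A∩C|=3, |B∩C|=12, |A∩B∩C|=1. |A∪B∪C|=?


|A∪B∪C| = |A|+|B|+|C| - |A∩B|-|A∩C|-|B∩C| + |A∩B∩C|
= 12+26+32 - 2-3-12 + 1
= 70 - 17 + 1
= 54

|A ∪ B ∪ C| = 54


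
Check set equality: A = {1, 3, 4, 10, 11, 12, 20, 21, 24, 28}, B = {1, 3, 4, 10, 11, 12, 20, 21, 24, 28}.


Two sets are equal iff they have exactly the same elements.
A = {1, 3, 4, 10, 11, 12, 20, 21, 24, 28}
B = {1, 3, 4, 10, 11, 12, 20, 21, 24, 28}
Same elements → A = B

Yes, A = B


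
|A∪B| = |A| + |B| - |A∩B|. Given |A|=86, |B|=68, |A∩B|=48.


|A ∪ B| = |A| + |B| - |A ∩ B|
= 86 + 68 - 48
= 106

|A ∪ B| = 106


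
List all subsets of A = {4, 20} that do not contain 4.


A subset of A that omits 4 is a subset of A \ {4}, so there are 2^(n-1) = 2^1 = 2 of them.
Subsets excluding 4: ∅, {20}

Subsets excluding 4 (2 total): ∅, {20}


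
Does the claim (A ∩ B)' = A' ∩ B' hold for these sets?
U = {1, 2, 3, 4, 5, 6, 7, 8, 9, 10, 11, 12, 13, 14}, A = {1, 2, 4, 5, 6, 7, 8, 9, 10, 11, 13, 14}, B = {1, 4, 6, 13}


LHS: A ∩ B = {1, 4, 6, 13}
(A ∩ B)' = U \ (A ∩ B) = {2, 3, 5, 7, 8, 9, 10, 11, 12, 14}
A' = {3, 12}, B' = {2, 3, 5, 7, 8, 9, 10, 11, 12, 14}
Claimed RHS: A' ∩ B' = {3, 12}
Identity is INVALID: LHS = {2, 3, 5, 7, 8, 9, 10, 11, 12, 14} but the RHS claimed here equals {3, 12}. The correct form is (A ∩ B)' = A' ∪ B'.

Identity is invalid: (A ∩ B)' = {2, 3, 5, 7, 8, 9, 10, 11, 12, 14} but A' ∩ B' = {3, 12}. The correct De Morgan law is (A ∩ B)' = A' ∪ B'.


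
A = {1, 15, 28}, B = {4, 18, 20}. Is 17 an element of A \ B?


A = {1, 15, 28}, B = {4, 18, 20}
A \ B = elements in A but not in B
A \ B = {1, 15, 28}
Checking if 17 ∈ A \ B
17 is not in A \ B → False

17 ∉ A \ B


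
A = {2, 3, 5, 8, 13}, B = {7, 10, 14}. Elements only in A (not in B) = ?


A = {2, 3, 5, 8, 13}
B = {7, 10, 14}
Region: only in A (not in B)
Elements: {2, 3, 5, 8, 13}

Elements only in A (not in B): {2, 3, 5, 8, 13}


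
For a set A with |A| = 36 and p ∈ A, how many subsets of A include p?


Subsets of A containing p correspond to subsets of A \ {p}, which has 35 elements.
Count = 2^(n-1) = 2^35
= 34359738368

Number of subsets containing p = 34359738368


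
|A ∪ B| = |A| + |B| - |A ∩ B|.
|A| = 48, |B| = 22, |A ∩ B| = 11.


|A ∪ B| = |A| + |B| - |A ∩ B|
= 48 + 22 - 11
= 59

|A ∪ B| = 59


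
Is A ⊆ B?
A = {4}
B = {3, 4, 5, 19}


A ⊆ B means every element of A is in B.
All elements of A are in B.
So A ⊆ B.

Yes, A ⊆ B


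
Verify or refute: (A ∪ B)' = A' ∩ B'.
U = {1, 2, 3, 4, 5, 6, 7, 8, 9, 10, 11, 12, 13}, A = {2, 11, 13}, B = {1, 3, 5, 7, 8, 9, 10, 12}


LHS: A ∪ B = {1, 2, 3, 5, 7, 8, 9, 10, 11, 12, 13}
(A ∪ B)' = U \ (A ∪ B) = {4, 6}
A' = {1, 3, 4, 5, 6, 7, 8, 9, 10, 12}, B' = {2, 4, 6, 11, 13}
Claimed RHS: A' ∩ B' = {4, 6}
Identity is VALID: LHS = RHS = {4, 6} ✓

Identity is valid. (A ∪ B)' = A' ∩ B' = {4, 6}


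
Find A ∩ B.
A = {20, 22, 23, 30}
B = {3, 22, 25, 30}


A ∩ B = elements in both A and B
A = {20, 22, 23, 30}
B = {3, 22, 25, 30}
A ∩ B = {22, 30}

A ∩ B = {22, 30}


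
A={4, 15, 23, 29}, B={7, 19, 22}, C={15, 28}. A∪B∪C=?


A ∪ B = {4, 7, 15, 19, 22, 23, 29}
(A ∪ B) ∪ C = {4, 7, 15, 19, 22, 23, 28, 29}

A ∪ B ∪ C = {4, 7, 15, 19, 22, 23, 28, 29}


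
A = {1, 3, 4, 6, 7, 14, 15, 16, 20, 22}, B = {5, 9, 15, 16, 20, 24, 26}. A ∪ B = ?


A ∪ B = all elements in A or B (or both)
A = {1, 3, 4, 6, 7, 14, 15, 16, 20, 22}
B = {5, 9, 15, 16, 20, 24, 26}
A ∪ B = {1, 3, 4, 5, 6, 7, 9, 14, 15, 16, 20, 22, 24, 26}

A ∪ B = {1, 3, 4, 5, 6, 7, 9, 14, 15, 16, 20, 22, 24, 26}


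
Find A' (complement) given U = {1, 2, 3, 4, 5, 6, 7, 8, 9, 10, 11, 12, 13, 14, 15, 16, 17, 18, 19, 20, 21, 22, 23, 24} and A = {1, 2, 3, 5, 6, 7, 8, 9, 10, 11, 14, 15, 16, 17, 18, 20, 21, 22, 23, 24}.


Aᶜ = U \ A = elements in U but not in A
U = {1, 2, 3, 4, 5, 6, 7, 8, 9, 10, 11, 12, 13, 14, 15, 16, 17, 18, 19, 20, 21, 22, 23, 24}
A = {1, 2, 3, 5, 6, 7, 8, 9, 10, 11, 14, 15, 16, 17, 18, 20, 21, 22, 23, 24}
Aᶜ = {4, 12, 13, 19}

Aᶜ = {4, 12, 13, 19}


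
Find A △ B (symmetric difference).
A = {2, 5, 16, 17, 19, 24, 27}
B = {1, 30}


A △ B = (A \ B) ∪ (B \ A) = elements in exactly one of A or B
A \ B = {2, 5, 16, 17, 19, 24, 27}
B \ A = {1, 30}
A △ B = {1, 2, 5, 16, 17, 19, 24, 27, 30}

A △ B = {1, 2, 5, 16, 17, 19, 24, 27, 30}


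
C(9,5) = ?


C(n,k) = n! / (k!(n-k)!)
C(9,5) = 9! / (5!4!)
= 126

C(9,5) = 126


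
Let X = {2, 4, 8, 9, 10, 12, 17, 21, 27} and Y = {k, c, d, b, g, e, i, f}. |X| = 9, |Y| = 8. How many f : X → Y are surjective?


n = |X| = 9, k = |Y| = 8. Surjections via inclusion-exclusion:
S(n,k) = Σ(-1)^i × C(k,i) × (k-i)^n, i=0 to k
i=0: (-1)^0×C(8,0)×8^9 = 134217728
i=1: (-1)^1×C(8,1)×7^9 = -322828856
i=2: (-1)^2×C(8,2)×6^9 = 282175488
i=3: (-1)^3×C(8,3)×5^9 = -109375000
i=4: (-1)^4×C(8,4)×4^9 = 18350080
i=5: (-1)^5×C(8,5)×3^9 = -1102248
i=6: (-1)^6×C(8,6)×2^9 = 14336
i=7: (-1)^7×C(8,7)×1^9 = -8
i=8: (-1)^8×C(8,8)×0^9 = 0
Total = 1451520

Number of surjections = 1451520


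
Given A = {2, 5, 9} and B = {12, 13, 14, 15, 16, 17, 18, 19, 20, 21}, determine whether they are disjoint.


Disjoint means A ∩ B = ∅.
A ∩ B = ∅
A ∩ B = ∅, so A and B are disjoint.

Yes, A and B are disjoint


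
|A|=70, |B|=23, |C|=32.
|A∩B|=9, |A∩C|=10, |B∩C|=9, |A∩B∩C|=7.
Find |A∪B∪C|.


|A∪B∪C| = |A|+|B|+|C| - |A∩B|-|A∩C|-|B∩C| + |A∩B∩C|
= 70+23+32 - 9-10-9 + 7
= 125 - 28 + 7
= 104

|A ∪ B ∪ C| = 104


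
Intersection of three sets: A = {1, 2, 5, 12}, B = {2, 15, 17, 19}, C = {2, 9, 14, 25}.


A ∩ B = {2}
(A ∩ B) ∩ C = {2}

A ∩ B ∩ C = {2}


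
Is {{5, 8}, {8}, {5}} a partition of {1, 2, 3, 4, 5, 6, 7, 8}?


A partition requires: (1) non-empty parts, (2) pairwise disjoint, (3) union = U
Parts: {5, 8}, {8}, {5}
Union of parts: {5, 8}
U = {1, 2, 3, 4, 5, 6, 7, 8}
All non-empty? True
Pairwise disjoint? False
Covers U? False

No, not a valid partition


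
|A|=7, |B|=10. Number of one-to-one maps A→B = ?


An injection sends each of |A| = 7 inputs to a distinct output in B.
# injections = |B|·(|B|-1)·…·(|B|-|A|+1) = 10! / (10 - 7)!
= 10 × 9 × 8 × 7 × 6 × 5 × 4
= 604800

Number of injections = 604800


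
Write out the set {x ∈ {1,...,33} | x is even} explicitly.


Checking each candidate:
Condition: even numbers in {1,...,33}
Result = {2, 4, 6, 8, 10, 12, 14, 16, 18, 20, 22, 24, 26, 28, 30, 32}

{2, 4, 6, 8, 10, 12, 14, 16, 18, 20, 22, 24, 26, 28, 30, 32}


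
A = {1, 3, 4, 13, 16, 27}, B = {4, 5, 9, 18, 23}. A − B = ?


A \ B = elements in A but not in B
A = {1, 3, 4, 13, 16, 27}
B = {4, 5, 9, 18, 23}
Remove from A any elements in B
A \ B = {1, 3, 13, 16, 27}

A \ B = {1, 3, 13, 16, 27}


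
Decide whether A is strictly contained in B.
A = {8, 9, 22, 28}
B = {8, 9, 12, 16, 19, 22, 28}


A ⊂ B requires: A ⊆ B AND A ≠ B.
A ⊆ B? Yes
A = B? No
A ⊂ B: Yes (A is a proper subset of B)

Yes, A ⊂ B


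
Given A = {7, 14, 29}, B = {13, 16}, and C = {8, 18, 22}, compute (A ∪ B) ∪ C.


A ∪ B = {7, 13, 14, 16, 29}
(A ∪ B) ∪ C = {7, 8, 13, 14, 16, 18, 22, 29}

A ∪ B ∪ C = {7, 8, 13, 14, 16, 18, 22, 29}


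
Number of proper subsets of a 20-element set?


Total subsets = 2^n = 2^20 = 1048576
Proper subsets exclude the set itself: 2^n - 1
= 1048576 - 1
= 1048575

Number of proper subsets = 1048575


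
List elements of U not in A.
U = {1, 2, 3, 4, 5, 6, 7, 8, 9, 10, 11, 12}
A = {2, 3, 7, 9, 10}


Aᶜ = U \ A = elements in U but not in A
U = {1, 2, 3, 4, 5, 6, 7, 8, 9, 10, 11, 12}
A = {2, 3, 7, 9, 10}
Aᶜ = {1, 4, 5, 6, 8, 11, 12}

Aᶜ = {1, 4, 5, 6, 8, 11, 12}


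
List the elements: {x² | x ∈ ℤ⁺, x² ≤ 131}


Checking each candidate:
Condition: positive perfect squares ≤ 131
Result = {1, 4, 9, 16, 25, 36, 49, 64, 81, 100, 121}

{1, 4, 9, 16, 25, 36, 49, 64, 81, 100, 121}


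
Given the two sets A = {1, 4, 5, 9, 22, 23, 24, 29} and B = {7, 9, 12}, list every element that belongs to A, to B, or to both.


A ∪ B = all elements in A or B (or both)
A = {1, 4, 5, 9, 22, 23, 24, 29}
B = {7, 9, 12}
A ∪ B = {1, 4, 5, 7, 9, 12, 22, 23, 24, 29}

A ∪ B = {1, 4, 5, 7, 9, 12, 22, 23, 24, 29}


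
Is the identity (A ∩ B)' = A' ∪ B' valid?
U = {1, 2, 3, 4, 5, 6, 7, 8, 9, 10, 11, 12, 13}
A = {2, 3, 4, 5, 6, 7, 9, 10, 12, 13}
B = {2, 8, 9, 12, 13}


LHS: A ∩ B = {2, 9, 12, 13}
(A ∩ B)' = U \ (A ∩ B) = {1, 3, 4, 5, 6, 7, 8, 10, 11}
A' = {1, 8, 11}, B' = {1, 3, 4, 5, 6, 7, 10, 11}
Claimed RHS: A' ∪ B' = {1, 3, 4, 5, 6, 7, 8, 10, 11}
Identity is VALID: LHS = RHS = {1, 3, 4, 5, 6, 7, 8, 10, 11} ✓

Identity is valid. (A ∩ B)' = A' ∪ B' = {1, 3, 4, 5, 6, 7, 8, 10, 11}


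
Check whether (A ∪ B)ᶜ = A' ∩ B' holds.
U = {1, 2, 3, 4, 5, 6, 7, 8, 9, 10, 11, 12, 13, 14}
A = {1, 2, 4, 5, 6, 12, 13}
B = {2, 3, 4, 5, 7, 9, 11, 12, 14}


LHS: A ∪ B = {1, 2, 3, 4, 5, 6, 7, 9, 11, 12, 13, 14}
(A ∪ B)' = U \ (A ∪ B) = {8, 10}
A' = {3, 7, 8, 9, 10, 11, 14}, B' = {1, 6, 8, 10, 13}
Claimed RHS: A' ∩ B' = {8, 10}
Identity is VALID: LHS = RHS = {8, 10} ✓

Identity is valid. (A ∪ B)' = A' ∩ B' = {8, 10}


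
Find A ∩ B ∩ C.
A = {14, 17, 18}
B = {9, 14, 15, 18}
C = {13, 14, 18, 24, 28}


A ∩ B = {14, 18}
(A ∩ B) ∩ C = {14, 18}

A ∩ B ∩ C = {14, 18}


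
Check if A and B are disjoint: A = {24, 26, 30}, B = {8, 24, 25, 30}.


Disjoint means A ∩ B = ∅.
A ∩ B = {24, 30}
A ∩ B ≠ ∅, so A and B are NOT disjoint.

No, A and B are not disjoint (A ∩ B = {24, 30})


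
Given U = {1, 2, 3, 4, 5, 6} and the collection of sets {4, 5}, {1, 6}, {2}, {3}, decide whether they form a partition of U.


A partition requires: (1) non-empty parts, (2) pairwise disjoint, (3) union = U
Parts: {4, 5}, {1, 6}, {2}, {3}
Union of parts: {1, 2, 3, 4, 5, 6}
U = {1, 2, 3, 4, 5, 6}
All non-empty? True
Pairwise disjoint? True
Covers U? True

Yes, valid partition


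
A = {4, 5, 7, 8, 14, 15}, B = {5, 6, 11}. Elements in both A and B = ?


A = {4, 5, 7, 8, 14, 15}
B = {5, 6, 11}
Region: in both A and B
Elements: {5}

Elements in both A and B: {5}


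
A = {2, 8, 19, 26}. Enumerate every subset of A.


|A| = 4, so |P(A)| = 2^4 = 16
Enumerate subsets by cardinality (0 to 4):
∅, {2}, {8}, {19}, {26}, {2, 8}, {2, 19}, {2, 26}, {8, 19}, {8, 26}, {19, 26}, {2, 8, 19}, {2, 8, 26}, {2, 19, 26}, {8, 19, 26}, {2, 8, 19, 26}

P(A) has 16 subsets: ∅, {2}, {8}, {19}, {26}, {2, 8}, {2, 19}, {2, 26}, {8, 19}, {8, 26}, {19, 26}, {2, 8, 19}, {2, 8, 26}, {2, 19, 26}, {8, 19, 26}, {2, 8, 19, 26}


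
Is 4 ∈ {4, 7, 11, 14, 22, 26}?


A = {4, 7, 11, 14, 22, 26}
Checking if 4 is in A
4 is in A → True

4 ∈ A


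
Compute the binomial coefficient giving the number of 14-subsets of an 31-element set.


C(n,k) = n! / (k!(n-k)!)
C(31,14) = 31! / (14!17!)
= 265182525

C(31,14) = 265182525


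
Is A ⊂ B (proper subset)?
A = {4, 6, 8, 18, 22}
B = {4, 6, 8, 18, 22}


A ⊂ B requires: A ⊆ B AND A ≠ B.
A ⊆ B? Yes
A = B? Yes
A = B, so A is not a PROPER subset.

No, A is not a proper subset of B


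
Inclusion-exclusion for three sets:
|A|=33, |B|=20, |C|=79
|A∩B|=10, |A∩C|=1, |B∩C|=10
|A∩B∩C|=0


|A∪B∪C| = |A|+|B|+|C| - |A∩B|-|A∩C|-|B∩C| + |A∩B∩C|
= 33+20+79 - 10-1-10 + 0
= 132 - 21 + 0
= 111

|A ∪ B ∪ C| = 111


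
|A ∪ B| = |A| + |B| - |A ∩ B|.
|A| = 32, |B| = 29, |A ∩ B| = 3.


|A ∪ B| = |A| + |B| - |A ∩ B|
= 32 + 29 - 3
= 58

|A ∪ B| = 58


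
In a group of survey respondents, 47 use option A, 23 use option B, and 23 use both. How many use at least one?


|A ∪ B| = |A| + |B| - |A ∩ B|
= 47 + 23 - 23
= 47

|A ∪ B| = 47


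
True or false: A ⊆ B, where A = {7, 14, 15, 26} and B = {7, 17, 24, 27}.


A ⊆ B means every element of A is in B.
Elements in A not in B: {14, 15, 26}
So A ⊄ B.

No, A ⊄ B


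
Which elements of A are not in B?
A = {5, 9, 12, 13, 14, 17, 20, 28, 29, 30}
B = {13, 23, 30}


A \ B = elements in A but not in B
A = {5, 9, 12, 13, 14, 17, 20, 28, 29, 30}
B = {13, 23, 30}
Remove from A any elements in B
A \ B = {5, 9, 12, 14, 17, 20, 28, 29}

A \ B = {5, 9, 12, 14, 17, 20, 28, 29}


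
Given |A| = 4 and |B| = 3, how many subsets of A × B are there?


A relation from A to B is any subset of A × B.
|A × B| = 4 × 3 = 12
# relations = 2^|A × B| = 2^12 = 4096

Number of relations = 4096


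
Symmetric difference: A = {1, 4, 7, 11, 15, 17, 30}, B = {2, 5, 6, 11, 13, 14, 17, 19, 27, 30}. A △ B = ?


A △ B = (A \ B) ∪ (B \ A) = elements in exactly one of A or B
A \ B = {1, 4, 7, 15}
B \ A = {2, 5, 6, 13, 14, 19, 27}
A △ B = {1, 2, 4, 5, 6, 7, 13, 14, 15, 19, 27}

A △ B = {1, 2, 4, 5, 6, 7, 13, 14, 15, 19, 27}


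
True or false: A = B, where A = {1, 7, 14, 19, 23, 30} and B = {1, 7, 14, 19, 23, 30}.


Two sets are equal iff they have exactly the same elements.
A = {1, 7, 14, 19, 23, 30}
B = {1, 7, 14, 19, 23, 30}
Same elements → A = B

Yes, A = B


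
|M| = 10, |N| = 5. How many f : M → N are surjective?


n = |M| = 10, k = |N| = 5. Surjections via inclusion-exclusion:
S(n,k) = Σ(-1)^i × C(k,i) × (k-i)^n, i=0 to k
i=0: (-1)^0×C(5,0)×5^10 = 9765625
i=1: (-1)^1×C(5,1)×4^10 = -5242880
i=2: (-1)^2×C(5,2)×3^10 = 590490
i=3: (-1)^3×C(5,3)×2^10 = -10240
i=4: (-1)^4×C(5,4)×1^10 = 5
i=5: (-1)^5×C(5,5)×0^10 = 0
Total = 5103000

Number of surjections = 5103000


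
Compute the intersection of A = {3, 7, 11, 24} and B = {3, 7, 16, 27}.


A ∩ B = elements in both A and B
A = {3, 7, 11, 24}
B = {3, 7, 16, 27}
A ∩ B = {3, 7}

A ∩ B = {3, 7}


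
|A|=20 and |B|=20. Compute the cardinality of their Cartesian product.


|A × B| = |A| × |B|
= 20 × 20
= 400

|A × B| = 400


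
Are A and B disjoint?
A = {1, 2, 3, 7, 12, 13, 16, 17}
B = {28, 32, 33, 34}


Disjoint means A ∩ B = ∅.
A ∩ B = ∅
A ∩ B = ∅, so A and B are disjoint.

Yes, A and B are disjoint


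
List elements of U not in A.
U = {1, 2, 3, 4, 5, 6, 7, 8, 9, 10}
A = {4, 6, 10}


Aᶜ = U \ A = elements in U but not in A
U = {1, 2, 3, 4, 5, 6, 7, 8, 9, 10}
A = {4, 6, 10}
Aᶜ = {1, 2, 3, 5, 7, 8, 9}

Aᶜ = {1, 2, 3, 5, 7, 8, 9}


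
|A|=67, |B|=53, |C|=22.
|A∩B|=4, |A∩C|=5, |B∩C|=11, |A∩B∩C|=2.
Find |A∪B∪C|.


|A∪B∪C| = |A|+|B|+|C| - |A∩B|-|A∩C|-|B∩C| + |A∩B∩C|
= 67+53+22 - 4-5-11 + 2
= 142 - 20 + 2
= 124

|A ∪ B ∪ C| = 124


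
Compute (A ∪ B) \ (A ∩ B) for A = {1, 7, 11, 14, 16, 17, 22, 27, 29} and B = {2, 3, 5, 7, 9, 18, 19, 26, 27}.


A △ B = (A \ B) ∪ (B \ A) = elements in exactly one of A or B
A \ B = {1, 11, 14, 16, 17, 22, 29}
B \ A = {2, 3, 5, 9, 18, 19, 26}
A △ B = {1, 2, 3, 5, 9, 11, 14, 16, 17, 18, 19, 22, 26, 29}

A △ B = {1, 2, 3, 5, 9, 11, 14, 16, 17, 18, 19, 22, 26, 29}


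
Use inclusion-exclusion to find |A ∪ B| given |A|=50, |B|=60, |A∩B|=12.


|A ∪ B| = |A| + |B| - |A ∩ B|
= 50 + 60 - 12
= 98

|A ∪ B| = 98


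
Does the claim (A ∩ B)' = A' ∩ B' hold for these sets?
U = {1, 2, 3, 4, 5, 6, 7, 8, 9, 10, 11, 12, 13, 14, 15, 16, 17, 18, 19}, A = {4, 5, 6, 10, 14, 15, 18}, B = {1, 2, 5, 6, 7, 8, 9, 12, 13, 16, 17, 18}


LHS: A ∩ B = {5, 6, 18}
(A ∩ B)' = U \ (A ∩ B) = {1, 2, 3, 4, 7, 8, 9, 10, 11, 12, 13, 14, 15, 16, 17, 19}
A' = {1, 2, 3, 7, 8, 9, 11, 12, 13, 16, 17, 19}, B' = {3, 4, 10, 11, 14, 15, 19}
Claimed RHS: A' ∩ B' = {3, 11, 19}
Identity is INVALID: LHS = {1, 2, 3, 4, 7, 8, 9, 10, 11, 12, 13, 14, 15, 16, 17, 19} but the RHS claimed here equals {3, 11, 19}. The correct form is (A ∩ B)' = A' ∪ B'.

Identity is invalid: (A ∩ B)' = {1, 2, 3, 4, 7, 8, 9, 10, 11, 12, 13, 14, 15, 16, 17, 19} but A' ∩ B' = {3, 11, 19}. The correct De Morgan law is (A ∩ B)' = A' ∪ B'.


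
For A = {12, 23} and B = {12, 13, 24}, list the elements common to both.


A ∩ B = elements in both A and B
A = {12, 23}
B = {12, 13, 24}
A ∩ B = {12}

A ∩ B = {12}


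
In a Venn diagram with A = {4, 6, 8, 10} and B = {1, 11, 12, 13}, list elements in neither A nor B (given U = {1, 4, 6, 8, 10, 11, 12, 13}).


A = {4, 6, 8, 10}
B = {1, 11, 12, 13}
Region: in neither A nor B (given U = {1, 4, 6, 8, 10, 11, 12, 13})
Elements: ∅

Elements in neither A nor B (given U = {1, 4, 6, 8, 10, 11, 12, 13}): ∅


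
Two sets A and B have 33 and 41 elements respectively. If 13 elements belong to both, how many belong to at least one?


|A ∪ B| = |A| + |B| - |A ∩ B|
= 33 + 41 - 13
= 61

|A ∪ B| = 61


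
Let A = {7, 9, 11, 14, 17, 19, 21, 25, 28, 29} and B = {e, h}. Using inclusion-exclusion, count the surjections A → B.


n = |A| = 10, k = |B| = 2. Surjections via inclusion-exclusion:
S(n,k) = Σ(-1)^i × C(k,i) × (k-i)^n, i=0 to k
i=0: (-1)^0×C(2,0)×2^10 = 1024
i=1: (-1)^1×C(2,1)×1^10 = -2
i=2: (-1)^2×C(2,2)×0^10 = 0
Total = 1022

Number of surjections = 1022


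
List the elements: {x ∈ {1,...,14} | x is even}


Checking each candidate:
Condition: even numbers in {1,...,14}
Result = {2, 4, 6, 8, 10, 12, 14}

{2, 4, 6, 8, 10, 12, 14}


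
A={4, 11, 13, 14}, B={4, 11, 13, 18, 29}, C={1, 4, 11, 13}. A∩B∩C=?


A ∩ B = {4, 11, 13}
(A ∩ B) ∩ C = {4, 11, 13}

A ∩ B ∩ C = {4, 11, 13}


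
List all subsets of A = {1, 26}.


|A| = 2, so |P(A)| = 2^2 = 4
Enumerate subsets by cardinality (0 to 2):
∅, {1}, {26}, {1, 26}

P(A) has 4 subsets: ∅, {1}, {26}, {1, 26}


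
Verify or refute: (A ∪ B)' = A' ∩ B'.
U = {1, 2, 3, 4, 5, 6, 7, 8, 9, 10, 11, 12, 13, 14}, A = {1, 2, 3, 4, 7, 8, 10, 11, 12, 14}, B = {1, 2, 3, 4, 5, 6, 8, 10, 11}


LHS: A ∪ B = {1, 2, 3, 4, 5, 6, 7, 8, 10, 11, 12, 14}
(A ∪ B)' = U \ (A ∪ B) = {9, 13}
A' = {5, 6, 9, 13}, B' = {7, 9, 12, 13, 14}
Claimed RHS: A' ∩ B' = {9, 13}
Identity is VALID: LHS = RHS = {9, 13} ✓

Identity is valid. (A ∪ B)' = A' ∩ B' = {9, 13}


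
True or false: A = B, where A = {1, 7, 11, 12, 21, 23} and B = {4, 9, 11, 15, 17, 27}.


Two sets are equal iff they have exactly the same elements.
A = {1, 7, 11, 12, 21, 23}
B = {4, 9, 11, 15, 17, 27}
Differences: {1, 4, 7, 9, 12, 15, 17, 21, 23, 27}
A ≠ B

No, A ≠ B


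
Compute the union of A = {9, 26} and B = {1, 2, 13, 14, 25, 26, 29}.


A ∪ B = all elements in A or B (or both)
A = {9, 26}
B = {1, 2, 13, 14, 25, 26, 29}
A ∪ B = {1, 2, 9, 13, 14, 25, 26, 29}

A ∪ B = {1, 2, 9, 13, 14, 25, 26, 29}


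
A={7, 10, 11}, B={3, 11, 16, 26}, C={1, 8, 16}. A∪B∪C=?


A ∪ B = {3, 7, 10, 11, 16, 26}
(A ∪ B) ∪ C = {1, 3, 7, 8, 10, 11, 16, 26}

A ∪ B ∪ C = {1, 3, 7, 8, 10, 11, 16, 26}


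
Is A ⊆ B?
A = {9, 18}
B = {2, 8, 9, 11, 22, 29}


A ⊆ B means every element of A is in B.
Elements in A not in B: {18}
So A ⊄ B.

No, A ⊄ B


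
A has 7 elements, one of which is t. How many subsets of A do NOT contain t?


Subsets of A avoiding t are subsets of A \ {t}, which has 6 elements.
Count = 2^(n-1) = 2^6
= 64

Number of subsets avoiding t = 64


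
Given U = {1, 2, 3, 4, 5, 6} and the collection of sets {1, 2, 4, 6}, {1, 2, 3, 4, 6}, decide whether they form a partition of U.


A partition requires: (1) non-empty parts, (2) pairwise disjoint, (3) union = U
Parts: {1, 2, 4, 6}, {1, 2, 3, 4, 6}
Union of parts: {1, 2, 3, 4, 6}
U = {1, 2, 3, 4, 5, 6}
All non-empty? True
Pairwise disjoint? False
Covers U? False

No, not a valid partition


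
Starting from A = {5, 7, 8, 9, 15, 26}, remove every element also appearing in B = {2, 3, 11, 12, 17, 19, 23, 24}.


A \ B = elements in A but not in B
A = {5, 7, 8, 9, 15, 26}
B = {2, 3, 11, 12, 17, 19, 23, 24}
Remove from A any elements in B
A \ B = {5, 7, 8, 9, 15, 26}

A \ B = {5, 7, 8, 9, 15, 26}


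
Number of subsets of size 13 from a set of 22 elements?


C(n,k) = n! / (k!(n-k)!)
C(22,13) = 22! / (13!9!)
= 497420

C(22,13) = 497420


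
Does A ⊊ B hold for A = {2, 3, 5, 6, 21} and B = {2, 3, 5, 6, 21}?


A ⊂ B requires: A ⊆ B AND A ≠ B.
A ⊆ B? Yes
A = B? Yes
A = B, so A is not a PROPER subset.

No, A is not a proper subset of B


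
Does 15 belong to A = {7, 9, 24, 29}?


A = {7, 9, 24, 29}
Checking if 15 is in A
15 is not in A → False

15 ∉ A


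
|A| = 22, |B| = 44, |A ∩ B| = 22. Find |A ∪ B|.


|A ∪ B| = |A| + |B| - |A ∩ B|
= 22 + 44 - 22
= 44

|A ∪ B| = 44


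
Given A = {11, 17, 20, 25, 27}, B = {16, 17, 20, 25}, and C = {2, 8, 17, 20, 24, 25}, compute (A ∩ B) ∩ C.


A ∩ B = {17, 20, 25}
(A ∩ B) ∩ C = {17, 20, 25}

A ∩ B ∩ C = {17, 20, 25}


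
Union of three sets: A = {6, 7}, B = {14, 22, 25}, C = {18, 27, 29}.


A ∪ B = {6, 7, 14, 22, 25}
(A ∪ B) ∪ C = {6, 7, 14, 18, 22, 25, 27, 29}

A ∪ B ∪ C = {6, 7, 14, 18, 22, 25, 27, 29}


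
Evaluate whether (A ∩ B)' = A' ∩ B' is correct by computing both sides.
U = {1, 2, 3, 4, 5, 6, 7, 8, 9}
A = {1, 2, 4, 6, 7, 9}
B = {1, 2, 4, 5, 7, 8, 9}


LHS: A ∩ B = {1, 2, 4, 7, 9}
(A ∩ B)' = U \ (A ∩ B) = {3, 5, 6, 8}
A' = {3, 5, 8}, B' = {3, 6}
Claimed RHS: A' ∩ B' = {3}
Identity is INVALID: LHS = {3, 5, 6, 8} but the RHS claimed here equals {3}. The correct form is (A ∩ B)' = A' ∪ B'.

Identity is invalid: (A ∩ B)' = {3, 5, 6, 8} but A' ∩ B' = {3}. The correct De Morgan law is (A ∩ B)' = A' ∪ B'.


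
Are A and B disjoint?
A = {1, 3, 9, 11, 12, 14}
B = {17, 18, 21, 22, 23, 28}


Disjoint means A ∩ B = ∅.
A ∩ B = ∅
A ∩ B = ∅, so A and B are disjoint.

Yes, A and B are disjoint


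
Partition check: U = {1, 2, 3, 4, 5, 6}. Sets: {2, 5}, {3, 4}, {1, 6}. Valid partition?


A partition requires: (1) non-empty parts, (2) pairwise disjoint, (3) union = U
Parts: {2, 5}, {3, 4}, {1, 6}
Union of parts: {1, 2, 3, 4, 5, 6}
U = {1, 2, 3, 4, 5, 6}
All non-empty? True
Pairwise disjoint? True
Covers U? True

Yes, valid partition


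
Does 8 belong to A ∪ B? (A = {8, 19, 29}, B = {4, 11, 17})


A = {8, 19, 29}, B = {4, 11, 17}
A ∪ B = all elements in A or B
A ∪ B = {4, 8, 11, 17, 19, 29}
Checking if 8 ∈ A ∪ B
8 is in A ∪ B → True

8 ∈ A ∪ B


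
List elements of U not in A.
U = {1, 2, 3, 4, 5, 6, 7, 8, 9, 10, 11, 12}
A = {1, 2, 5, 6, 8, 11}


Aᶜ = U \ A = elements in U but not in A
U = {1, 2, 3, 4, 5, 6, 7, 8, 9, 10, 11, 12}
A = {1, 2, 5, 6, 8, 11}
Aᶜ = {3, 4, 7, 9, 10, 12}

Aᶜ = {3, 4, 7, 9, 10, 12}


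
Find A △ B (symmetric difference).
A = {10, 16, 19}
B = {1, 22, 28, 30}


A △ B = (A \ B) ∪ (B \ A) = elements in exactly one of A or B
A \ B = {10, 16, 19}
B \ A = {1, 22, 28, 30}
A △ B = {1, 10, 16, 19, 22, 28, 30}

A △ B = {1, 10, 16, 19, 22, 28, 30}


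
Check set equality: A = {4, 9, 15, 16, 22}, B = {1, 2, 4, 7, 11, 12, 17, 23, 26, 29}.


Two sets are equal iff they have exactly the same elements.
A = {4, 9, 15, 16, 22}
B = {1, 2, 4, 7, 11, 12, 17, 23, 26, 29}
Differences: {1, 2, 7, 9, 11, 12, 15, 16, 17, 22, 23, 26, 29}
A ≠ B

No, A ≠ B


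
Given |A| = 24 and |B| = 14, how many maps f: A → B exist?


Each of |A| = 24 inputs maps to any of |B| = 14 outputs.
# functions = |B|^|A| = 14^24
= 3214199700417740936751087616

Number of functions = 3214199700417740936751087616


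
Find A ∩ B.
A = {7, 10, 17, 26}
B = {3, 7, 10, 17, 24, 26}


A ∩ B = elements in both A and B
A = {7, 10, 17, 26}
B = {3, 7, 10, 17, 24, 26}
A ∩ B = {7, 10, 17, 26}

A ∩ B = {7, 10, 17, 26}


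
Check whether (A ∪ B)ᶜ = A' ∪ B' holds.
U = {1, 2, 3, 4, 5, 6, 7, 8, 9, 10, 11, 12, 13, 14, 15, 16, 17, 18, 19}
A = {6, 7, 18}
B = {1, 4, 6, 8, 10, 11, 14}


LHS: A ∪ B = {1, 4, 6, 7, 8, 10, 11, 14, 18}
(A ∪ B)' = U \ (A ∪ B) = {2, 3, 5, 9, 12, 13, 15, 16, 17, 19}
A' = {1, 2, 3, 4, 5, 8, 9, 10, 11, 12, 13, 14, 15, 16, 17, 19}, B' = {2, 3, 5, 7, 9, 12, 13, 15, 16, 17, 18, 19}
Claimed RHS: A' ∪ B' = {1, 2, 3, 4, 5, 7, 8, 9, 10, 11, 12, 13, 14, 15, 16, 17, 18, 19}
Identity is INVALID: LHS = {2, 3, 5, 9, 12, 13, 15, 16, 17, 19} but the RHS claimed here equals {1, 2, 3, 4, 5, 7, 8, 9, 10, 11, 12, 13, 14, 15, 16, 17, 18, 19}. The correct form is (A ∪ B)' = A' ∩ B'.

Identity is invalid: (A ∪ B)' = {2, 3, 5, 9, 12, 13, 15, 16, 17, 19} but A' ∪ B' = {1, 2, 3, 4, 5, 7, 8, 9, 10, 11, 12, 13, 14, 15, 16, 17, 18, 19}. The correct De Morgan law is (A ∪ B)' = A' ∩ B'.


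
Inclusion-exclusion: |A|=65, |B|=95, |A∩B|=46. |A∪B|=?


|A ∪ B| = |A| + |B| - |A ∩ B|
= 65 + 95 - 46
= 114

|A ∪ B| = 114


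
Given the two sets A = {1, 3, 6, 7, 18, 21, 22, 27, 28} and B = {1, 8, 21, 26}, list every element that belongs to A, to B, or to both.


A ∪ B = all elements in A or B (or both)
A = {1, 3, 6, 7, 18, 21, 22, 27, 28}
B = {1, 8, 21, 26}
A ∪ B = {1, 3, 6, 7, 8, 18, 21, 22, 26, 27, 28}

A ∪ B = {1, 3, 6, 7, 8, 18, 21, 22, 26, 27, 28}
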